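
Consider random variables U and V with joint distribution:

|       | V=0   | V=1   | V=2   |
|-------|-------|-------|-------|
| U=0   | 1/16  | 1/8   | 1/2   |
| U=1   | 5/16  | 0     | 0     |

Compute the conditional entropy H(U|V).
Marginal P(V) (column sums):
  P(V=0) = 1/16 + 5/16 = 3/8
  P(V=1) = 1/8 + 0 = 1/8
  P(V=2) = 1/2 + 0 = 1/2

H(U|V) = -Σ P(U,V)·log₂ P(U|V), where P(U|V) = P(U,V) / P(V)
  (cells with P(U,V) = 0 contribute 0)
  (U=0,V=0): P(U|V) = (1/16)/(3/8) = 1/6;  -(1/16)·log₂(1/6) = 0.1616
  (U=0,V=1): P(U|V) = (1/8)/(1/8) = 1;  -(1/8)·log₂(1) = 0.0000
  (U=0,V=2): P(U|V) = (1/2)/(1/2) = 1;  -(1/2)·log₂(1) = 0.0000
  (U=1,V=0): P(U|V) = (5/16)/(3/8) = 5/6;  -(5/16)·log₂(5/6) = 0.0822
H(U|V) = 0.1616 + 0.0000 + 0.0000 + 0.0822
  = 0.2438 bits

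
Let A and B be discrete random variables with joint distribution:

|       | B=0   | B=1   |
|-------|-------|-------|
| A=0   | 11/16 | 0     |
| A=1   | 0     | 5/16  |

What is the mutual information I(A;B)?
Marginal P(A) (row sums):
  P(A=0) = 11/16 + 0 = 11/16
  P(A=1) = 0 + 5/16 = 5/16
Marginal P(B) (column sums):
  P(B=0) = 11/16 + 0 = 11/16
  P(B=1) = 0 + 5/16 = 5/16

H(A) = -[(11/16)·log₂(11/16) + (5/16)·log₂(5/16)]
  = 0.3716 + 0.5244
  = 0.8960 bits
H(B) = -[(11/16)·log₂(11/16) + (5/16)·log₂(5/16)]
  = 0.3716 + 0.5244
  = 0.8960 bits
H(A,B) = -[(11/16)·log₂(11/16) + (5/16)·log₂(5/16)]
  = 0.3716 + 0.5244
  = 0.8960 bits

I(A;B) = H(A) + H(B) - H(A,B)
  = 0.8960 + 0.8960 - 0.8960
  = 0.8960 bits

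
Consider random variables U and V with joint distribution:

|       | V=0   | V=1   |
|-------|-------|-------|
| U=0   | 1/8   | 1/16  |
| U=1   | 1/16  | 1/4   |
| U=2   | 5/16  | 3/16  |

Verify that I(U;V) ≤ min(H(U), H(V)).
Marginal P(U) (row sums):
  P(U=0) = 1/8 + 1/16 = 3/16
  P(U=1) = 1/16 + 1/4 = 5/16
  P(U=2) = 5/16 + 3/16 = 1/2
Marginal P(V) (column sums):
  P(V=0) = 1/8 + 1/16 + 5/16 = 1/2
  P(V=1) = 1/16 + 1/4 + 3/16 = 1/2

H(U) = -[(3/16)·log₂(3/16) + (5/16)·log₂(5/16) + (1/2)·log₂(1/2)]
  = 0.4528 + 0.5244 + 0.5000
  = 1.4772 bits
H(V) = -[(1/2)·log₂(1/2) + (1/2)·log₂(1/2)]
  = 0.5000 + 0.5000
  = 1.0000 bits
H(U,V) = -[(1/8)·log₂(1/8) + (1/16)·log₂(1/16) + (1/16)·log₂(1/16) + (1/4)·log₂(1/4) + (5/16)·log₂(5/16) + (3/16)·log₂(3/16)]
  = 0.3750 + 0.2500 + 0.2500 + 0.5000 + 0.5244 + 0.4528
  = 2.3522 bits

I(U;V) = H(U) + H(V) - H(U,V)
  = 1.4772 + 1.0000 - 2.3522
  = 0.1250 bits

min(H(U), H(V)) = min(1.4772, 1.0000) = 1.0000 bits
Since 0.1250 ≤ 1.0000, the bound is satisfied ✓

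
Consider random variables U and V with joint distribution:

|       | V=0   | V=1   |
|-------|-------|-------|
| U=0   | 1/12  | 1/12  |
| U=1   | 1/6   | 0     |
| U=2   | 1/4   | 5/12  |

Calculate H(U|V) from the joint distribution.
Marginal P(V) (column sums):
  P(V=0) = 1/12 + 1/6 + 1/4 = 1/2
  P(V=1) = 1/12 + 0 + 5/12 = 1/2

H(U|V) = -Σ P(U,V)·log₂ P(U|V), where P(U|V) = P(U,V) / P(V)
  (cells with P(U,V) = 0 contribute 0)
  (U=0,V=0): P(U|V) = (1/12)/(1/2) = 1/6;  -(1/12)·log₂(1/6) = 0.2154
  (U=0,V=1): P(U|V) = (1/12)/(1/2) = 1/6;  -(1/12)·log₂(1/6) = 0.2154
  (U=1,V=0): P(U|V) = (1/6)/(1/2) = 1/3;  -(1/6)·log₂(1/3) = 0.2642
  (U=2,V=0): P(U|V) = (1/4)/(1/2) = 1/2;  -(1/4)·log₂(1/2) = 0.2500
  (U=2,V=1): P(U|V) = (5/12)/(1/2) = 5/6;  -(5/12)·log₂(5/6) = 0.1096
H(U|V) = 0.2154 + 0.2154 + 0.2642 + 0.2500 + 0.1096
  = 1.0546 bits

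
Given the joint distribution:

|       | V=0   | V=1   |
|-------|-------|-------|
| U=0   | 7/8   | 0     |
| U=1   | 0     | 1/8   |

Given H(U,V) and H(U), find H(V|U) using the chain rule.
From the chain rule: H(U,V) = H(U) + H(V|U)
Therefore: H(V|U) = H(U,V) - H(U)

H(U,V) = -[(7/8)·log₂(7/8) + (1/8)·log₂(1/8)]
  = 0.1686 + 0.3750
  = 0.5436 bits
Marginal P(U) (row sums):
  P(U=0) = 7/8 + 0 = 7/8
  P(U=1) = 0 + 1/8 = 1/8
H(U) = -[(7/8)·log₂(7/8) + (1/8)·log₂(1/8)]
  = 0.1686 + 0.3750
  = 0.5436 bits

H(V|U) = 0.5436 - 0.5436 = 0.0000 bits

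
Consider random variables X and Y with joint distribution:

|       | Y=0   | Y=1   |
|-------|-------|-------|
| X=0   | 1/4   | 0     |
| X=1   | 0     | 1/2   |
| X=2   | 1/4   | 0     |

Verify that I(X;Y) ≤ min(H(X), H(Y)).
Marginal P(X) (row sums):
  P(X=0) = 1/4 + 0 = 1/4
  P(X=1) = 0 + 1/2 = 1/2
  P(X=2) = 1/4 + 0 = 1/4
Marginal P(Y) (column sums):
  P(Y=0) = 1/4 + 0 + 1/4 = 1/2
  P(Y=1) = 0 + 1/2 + 0 = 1/2

H(X) = -[(1/4)·log₂(1/4) + (1/2)·log₂(1/2) + (1/4)·log₂(1/4)]
  = 0.5000 + 0.5000 + 0.5000
  = 1.5000 bits
H(Y) = -[(1/2)·log₂(1/2) + (1/2)·log₂(1/2)]
  = 0.5000 + 0.5000
  = 1.0000 bits
H(X,Y) = -[(1/4)·log₂(1/4) + (1/2)·log₂(1/2) + (1/4)·log₂(1/4)]
  = 0.5000 + 0.5000 + 0.5000
  = 1.5000 bits

I(X;Y) = H(X) + H(Y) - H(X,Y)
  = 1.5000 + 1.0000 - 1.5000
  = 1.0000 bits

min(H(X), H(Y)) = min(1.5000, 1.0000) = 1.0000 bits
Since 1.0000 ≤ 1.0000, the bound is satisfied ✓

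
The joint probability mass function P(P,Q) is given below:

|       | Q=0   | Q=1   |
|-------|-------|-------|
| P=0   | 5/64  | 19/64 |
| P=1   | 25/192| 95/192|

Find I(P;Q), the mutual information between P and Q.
Marginal P(P) (row sums):
  P(P=0) = 5/64 + 19/64 = 3/8
  P(P=1) = 25/192 + 95/192 = 5/8
Marginal P(Q) (column sums):
  P(Q=0) = 5/64 + 25/192 = 5/24
  P(Q=1) = 19/64 + 95/192 = 19/24

H(P) = -[(3/8)·log₂(3/8) + (5/8)·log₂(5/8)]
  = 0.5306 + 0.4238
  = 0.9544 bits
H(Q) = -[(5/24)·log₂(5/24) + (19/24)·log₂(19/24)]
  = 0.4715 + 0.2668
  = 0.7383 bits
H(P,Q) = -[(5/64)·log₂(5/64) + (19/64)·log₂(19/64) + (25/192)·log₂(25/192) + (95/192)·log₂(95/192)]
  = 0.2873 + 0.5201 + 0.3830 + 0.5023
  = 1.6927 bits

I(P;Q) = H(P) + H(Q) - H(P,Q)
  = 0.9544 + 0.7383 - 1.6927
  = 0.0000 bits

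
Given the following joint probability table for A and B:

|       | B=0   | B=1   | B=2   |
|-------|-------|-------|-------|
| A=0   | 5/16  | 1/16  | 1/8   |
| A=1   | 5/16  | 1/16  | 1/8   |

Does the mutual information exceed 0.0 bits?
Marginal P(A) (row sums):
  P(A=0) = 5/16 + 1/16 + 1/8 = 1/2
  P(A=1) = 5/16 + 1/16 + 1/8 = 1/2
Marginal P(B) (column sums):
  P(B=0) = 5/16 + 5/16 = 5/8
  P(B=1) = 1/16 + 1/16 = 1/8
  P(B=2) = 1/8 + 1/8 = 1/4

H(A) = -[(1/2)·log₂(1/2) + (1/2)·log₂(1/2)]
  = 0.5000 + 0.5000
  = 1.0000 bits
H(B) = -[(5/8)·log₂(5/8) + (1/8)·log₂(1/8) + (1/4)·log₂(1/4)]
  = 0.4238 + 0.3750 + 0.5000
  = 1.2988 bits
H(A,B) = -[(5/16)·log₂(5/16) + (1/16)·log₂(1/16) + (1/8)·log₂(1/8) + (5/16)·log₂(5/16) + (1/16)·log₂(1/16) + (1/8)·log₂(1/8)]
  = 0.5244 + 0.2500 + 0.3750 + 0.5244 + 0.2500 + 0.3750
  = 2.2988 bits

I(A;B) = H(A) + H(B) - H(A,B)
  = 1.0000 + 1.2988 - 2.2988
  = 0.0000 bits

No. I(A;B) = 0.0000 bits, which is ≤ 0.0 bits.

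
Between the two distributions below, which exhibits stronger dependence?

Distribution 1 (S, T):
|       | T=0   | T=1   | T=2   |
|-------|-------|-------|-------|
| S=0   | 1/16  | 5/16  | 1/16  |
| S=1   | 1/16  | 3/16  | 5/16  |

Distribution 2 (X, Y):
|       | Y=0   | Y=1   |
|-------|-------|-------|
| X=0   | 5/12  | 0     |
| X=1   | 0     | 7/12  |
Distribution 1 (S, T):
Marginal P(S) (row sums):
  P(S=0) = 1/16 + 5/16 + 1/16 = 7/16
  P(S=1) = 1/16 + 3/16 + 5/16 = 9/16
Marginal P(T) (column sums):
  P(T=0) = 1/16 + 1/16 = 1/8
  P(T=1) = 5/16 + 3/16 = 1/2
  P(T=2) = 1/16 + 5/16 = 3/8

H(S) = -[(7/16)·log₂(7/16) + (9/16)·log₂(9/16)]
  = 0.5218 + 0.4669
  = 0.9887 bits
H(T) = -[(1/8)·log₂(1/8) + (1/2)·log₂(1/2) + (3/8)·log₂(3/8)]
  = 0.3750 + 0.5000 + 0.5306
  = 1.4056 bits
H(S,T) = -[(1/16)·log₂(1/16) + (5/16)·log₂(5/16) + (1/16)·log₂(1/16) + (1/16)·log₂(1/16) + (3/16)·log₂(3/16) + (5/16)·log₂(5/16)]
  = 0.2500 + 0.5244 + 0.2500 + 0.2500 + 0.4528 + 0.5244
  = 2.2516 bits

I(S;T) = H(S) + H(T) - H(S,T)
  = 0.9887 + 1.4056 - 2.2516
  = 0.1427 bits

Distribution 2 (X, Y):
Marginal P(X) (row sums):
  P(X=0) = 5/12 + 0 = 5/12
  P(X=1) = 0 + 7/12 = 7/12
Marginal P(Y) (column sums):
  P(Y=0) = 5/12 + 0 = 5/12
  P(Y=1) = 0 + 7/12 = 7/12

H(X) = -[(5/12)·log₂(5/12) + (7/12)·log₂(7/12)]
  = 0.5263 + 0.4536
  = 0.9799 bits
H(Y) = -[(5/12)·log₂(5/12) + (7/12)·log₂(7/12)]
  = 0.5263 + 0.4536
  = 0.9799 bits
H(X,Y) = -[(5/12)·log₂(5/12) + (7/12)·log₂(7/12)]
  = 0.5263 + 0.4536
  = 0.9799 bits

I(X;Y) = H(X) + H(Y) - H(X,Y)
  = 0.9799 + 0.9799 - 0.9799
  = 0.9799 bits

I(X;Y) = 0.9799 bits > I(S;T) = 0.1427 bits, so (X, Y) has the higher mutual information (stronger dependence).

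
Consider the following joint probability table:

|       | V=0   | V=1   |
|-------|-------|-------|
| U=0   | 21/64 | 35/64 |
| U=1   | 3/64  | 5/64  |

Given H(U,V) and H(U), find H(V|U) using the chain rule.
From the chain rule: H(U,V) = H(U) + H(V|U)
Therefore: H(V|U) = H(U,V) - H(U)

H(U,V) = -[(21/64)·log₂(21/64) + (35/64)·log₂(35/64) + (3/64)·log₂(3/64) + (5/64)·log₂(5/64)]
  = 0.5275 + 0.4762 + 0.2070 + 0.2873
  = 1.4980 bits
Marginal P(U) (row sums):
  P(U=0) = 21/64 + 35/64 = 7/8
  P(U=1) = 3/64 + 5/64 = 1/8
H(U) = -[(7/8)·log₂(7/8) + (1/8)·log₂(1/8)]
  = 0.1686 + 0.3750
  = 0.5436 bits

H(V|U) = 1.4980 - 0.5436 = 0.9544 bits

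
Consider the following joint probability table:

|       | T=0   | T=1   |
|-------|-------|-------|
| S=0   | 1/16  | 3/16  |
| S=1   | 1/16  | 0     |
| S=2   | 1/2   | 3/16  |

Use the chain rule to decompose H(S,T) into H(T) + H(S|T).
By the chain rule: H(S,T) = H(T) + H(S|T)

Marginal P(T) (column sums):
  P(T=0) = 1/16 + 1/16 + 1/2 = 5/8
  P(T=1) = 3/16 + 0 + 3/16 = 3/8
H(T) = -[(5/8)·log₂(5/8) + (3/8)·log₂(3/8)]
  = 0.4238 + 0.5306
  = 0.9544 bits
H(S|T) = -Σ P(S,T)·log₂ P(S|T), where P(S|T) = P(S,T) / P(T)
  (cells with P(S,T) = 0 contribute 0)
  (S=0,T=0): P(S|T) = (1/16)/(5/8) = 1/10;  -(1/16)·log₂(1/10) = 0.2076
  (S=0,T=1): P(S|T) = (3/16)/(3/8) = 1/2;  -(3/16)·log₂(1/2) = 0.1875
  (S=1,T=0): P(S|T) = (1/16)/(5/8) = 1/10;  -(1/16)·log₂(1/10) = 0.2076
  (S=2,T=0): P(S|T) = (1/2)/(5/8) = 4/5;  -(1/2)·log₂(4/5) = 0.1610
  (S=2,T=1): P(S|T) = (3/16)/(3/8) = 1/2;  -(3/16)·log₂(1/2) = 0.1875
H(S|T) = 0.2076 + 0.1875 + 0.2076 + 0.1610 + 0.1875
  = 0.9512 bits

H(S,T) = H(T) + H(S|T) = 0.9544 + 0.9512 = 1.9056 bits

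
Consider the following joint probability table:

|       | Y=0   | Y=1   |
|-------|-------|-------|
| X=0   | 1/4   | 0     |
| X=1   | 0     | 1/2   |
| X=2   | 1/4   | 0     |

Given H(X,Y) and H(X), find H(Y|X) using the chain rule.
From the chain rule: H(X,Y) = H(X) + H(Y|X)
Therefore: H(Y|X) = H(X,Y) - H(X)

H(X,Y) = -[(1/4)·log₂(1/4) + (1/2)·log₂(1/2) + (1/4)·log₂(1/4)]
  = 0.5000 + 0.5000 + 0.5000
  = 1.5000 bits
Marginal P(X) (row sums):
  P(X=0) = 1/4 + 0 = 1/4
  P(X=1) = 0 + 1/2 = 1/2
  P(X=2) = 1/4 + 0 = 1/4
H(X) = -[(1/4)·log₂(1/4) + (1/2)·log₂(1/2) + (1/4)·log₂(1/4)]
  = 0.5000 + 0.5000 + 0.5000
  = 1.5000 bits

H(Y|X) = 1.5000 - 1.5000 = 0.0000 bits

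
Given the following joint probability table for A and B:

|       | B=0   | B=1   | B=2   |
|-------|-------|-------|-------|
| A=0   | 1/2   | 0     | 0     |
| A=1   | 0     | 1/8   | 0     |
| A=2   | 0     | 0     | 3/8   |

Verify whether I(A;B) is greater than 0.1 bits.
Marginal P(A) (row sums):
  P(A=0) = 1/2 + 0 + 0 = 1/2
  P(A=1) = 0 + 1/8 + 0 = 1/8
  P(A=2) = 0 + 0 + 3/8 = 3/8
Marginal P(B) (column sums):
  P(B=0) = 1/2 + 0 + 0 = 1/2
  P(B=1) = 0 + 1/8 + 0 = 1/8
  P(B=2) = 0 + 0 + 3/8 = 3/8

H(A) = -[(1/2)·log₂(1/2) + (1/8)·log₂(1/8) + (3/8)·log₂(3/8)]
  = 0.5000 + 0.3750 + 0.5306
  = 1.4056 bits
H(B) = -[(1/2)·log₂(1/2) + (1/8)·log₂(1/8) + (3/8)·log₂(3/8)]
  = 0.5000 + 0.3750 + 0.5306
  = 1.4056 bits
H(A,B) = -[(1/2)·log₂(1/2) + (1/8)·log₂(1/8) + (3/8)·log₂(3/8)]
  = 0.5000 + 0.3750 + 0.5306
  = 1.4056 bits

I(A;B) = H(A) + H(B) - H(A,B)
  = 1.4056 + 1.4056 - 1.4056
  = 1.4056 bits

Yes. I(A;B) = 1.4056 bits, which is > 0.1 bits.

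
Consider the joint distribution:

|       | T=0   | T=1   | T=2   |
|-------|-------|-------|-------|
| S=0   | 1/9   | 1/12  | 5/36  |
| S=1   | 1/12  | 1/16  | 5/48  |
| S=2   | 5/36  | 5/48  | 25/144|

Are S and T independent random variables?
Marginal P(S) (row sums):
  P(S=0) = 1/9 + 1/12 + 5/36 = 1/3
  P(S=1) = 1/12 + 1/16 + 5/48 = 1/4
  P(S=2) = 5/36 + 5/48 + 25/144 = 5/12
Marginal P(T) (column sums):
  P(T=0) = 1/9 + 1/12 + 5/36 = 1/3
  P(T=1) = 1/12 + 1/16 + 5/48 = 1/4
  P(T=2) = 5/36 + 5/48 + 25/144 = 5/12

S and T are independent iff P(S=i,T=j) = P(S=i)·P(T=j) for every cell.
  P(S=0)·P(T=0) = 1/3 × 1/3 = 1/9 = P(S=0,T=0) ✓
  P(S=0)·P(T=1) = 1/3 × 1/4 = 1/12 = P(S=0,T=1) ✓
  P(S=0)·P(T=2) = 1/3 × 5/12 = 5/36 = P(S=0,T=2) ✓
  P(S=1)·P(T=0) = 1/4 × 1/3 = 1/12 = P(S=1,T=0) ✓
  P(S=1)·P(T=1) = 1/4 × 1/4 = 1/16 = P(S=1,T=1) ✓
  P(S=1)·P(T=2) = 1/4 × 5/12 = 5/48 = P(S=1,T=2) ✓
  P(S=2)·P(T=0) = 5/12 × 1/3 = 5/36 = P(S=2,T=0) ✓
  P(S=2)·P(T=1) = 5/12 × 1/4 = 5/48 = P(S=2,T=1) ✓
  P(S=2)·P(T=2) = 5/12 × 5/12 = 25/144 = P(S=2,T=2) ✓

Yes, S and T are independent: every cell factors, so I(S;T) = 0 bits.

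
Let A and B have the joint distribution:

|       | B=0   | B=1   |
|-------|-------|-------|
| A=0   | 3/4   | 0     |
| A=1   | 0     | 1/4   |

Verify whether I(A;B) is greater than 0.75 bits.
Marginal P(A) (row sums):
  P(A=0) = 3/4 + 0 = 3/4
  P(A=1) = 0 + 1/4 = 1/4
Marginal P(B) (column sums):
  P(B=0) = 3/4 + 0 = 3/4
  P(B=1) = 0 + 1/4 = 1/4

H(A) = -[(3/4)·log₂(3/4) + (1/4)·log₂(1/4)]
  = 0.3113 + 0.5000
  = 0.8113 bits
H(B) = -[(3/4)·log₂(3/4) + (1/4)·log₂(1/4)]
  = 0.3113 + 0.5000
  = 0.8113 bits
H(A,B) = -[(3/4)·log₂(3/4) + (1/4)·log₂(1/4)]
  = 0.3113 + 0.5000
  = 0.8113 bits

I(A;B) = H(A) + H(B) - H(A,B)
  = 0.8113 + 0.8113 - 0.8113
  = 0.8113 bits

Yes. I(A;B) = 0.8113 bits, which is > 0.75 bits.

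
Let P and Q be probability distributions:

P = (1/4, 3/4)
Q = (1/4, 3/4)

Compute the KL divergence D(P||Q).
D(P||Q) = Σ P(i) log₂(P(i)/Q(i))
  i=0: (1/4) × log₂((1/4)/(1/4)) = (1/4) × log₂(1) = 0.0000
  i=1: (3/4) × log₂((3/4)/(3/4)) = (3/4) × log₂(1) = 0.0000
D(P||Q) = 0.0000 + 0.0000
  = 0.0000 bits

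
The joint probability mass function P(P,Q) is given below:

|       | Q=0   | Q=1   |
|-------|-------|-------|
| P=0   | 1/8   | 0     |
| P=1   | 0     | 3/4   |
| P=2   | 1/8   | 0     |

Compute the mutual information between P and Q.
Marginal P(P) (row sums):
  P(P=0) = 1/8 + 0 = 1/8
  P(P=1) = 0 + 3/4 = 3/4
  P(P=2) = 1/8 + 0 = 1/8
Marginal P(Q) (column sums):
  P(Q=0) = 1/8 + 0 + 1/8 = 1/4
  P(Q=1) = 0 + 3/4 + 0 = 3/4

H(P) = -[(1/8)·log₂(1/8) + (3/4)·log₂(3/4) + (1/8)·log₂(1/8)]
  = 0.3750 + 0.3113 + 0.3750
  = 1.0613 bits
H(Q) = -[(1/4)·log₂(1/4) + (3/4)·log₂(3/4)]
  = 0.5000 + 0.3113
  = 0.8113 bits
H(P,Q) = -[(1/8)·log₂(1/8) + (3/4)·log₂(3/4) + (1/8)·log₂(1/8)]
  = 0.3750 + 0.3113 + 0.3750
  = 1.0613 bits

I(P;Q) = H(P) + H(Q) - H(P,Q)
  = 1.0613 + 0.8113 - 1.0613
  = 0.8113 bits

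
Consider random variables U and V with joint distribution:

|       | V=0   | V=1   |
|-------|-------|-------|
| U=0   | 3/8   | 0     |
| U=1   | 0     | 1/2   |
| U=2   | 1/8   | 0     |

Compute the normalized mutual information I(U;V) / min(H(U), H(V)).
Marginal P(U) (row sums):
  P(U=0) = 3/8 + 0 = 3/8
  P(U=1) = 0 + 1/2 = 1/2
  P(U=2) = 1/8 + 0 = 1/8
Marginal P(V) (column sums):
  P(V=0) = 3/8 + 0 + 1/8 = 1/2
  P(V=1) = 0 + 1/2 + 0 = 1/2

H(U) = -[(3/8)·log₂(3/8) + (1/2)·log₂(1/2) + (1/8)·log₂(1/8)]
  = 0.5306 + 0.5000 + 0.3750
  = 1.4056 bits
H(V) = -[(1/2)·log₂(1/2) + (1/2)·log₂(1/2)]
  = 0.5000 + 0.5000
  = 1.0000 bits
H(U,V) = -[(3/8)·log₂(3/8) + (1/2)·log₂(1/2) + (1/8)·log₂(1/8)]
  = 0.5306 + 0.5000 + 0.3750
  = 1.4056 bits

I(U;V) = H(U) + H(V) - H(U,V)
  = 1.4056 + 1.0000 - 1.4056
  = 1.0000 bits

min(H(U), H(V)) = min(1.4056, 1.0000) = 1.0000 bits
Normalized MI = 1.0000 / 1.0000 = 1.0000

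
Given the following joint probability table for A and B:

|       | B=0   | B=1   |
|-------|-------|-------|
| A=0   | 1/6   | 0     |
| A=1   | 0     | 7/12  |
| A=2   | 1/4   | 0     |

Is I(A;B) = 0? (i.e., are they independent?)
Marginal P(A) (row sums):
  P(A=0) = 1/6 + 0 = 1/6
  P(A=1) = 0 + 7/12 = 7/12
  P(A=2) = 1/4 + 0 = 1/4
Marginal P(B) (column sums):
  P(B=0) = 1/6 + 0 + 1/4 = 5/12
  P(B=1) = 0 + 7/12 + 0 = 7/12

A and B are independent iff P(A=i,B=j) = P(A=i)·P(B=j) for every cell.
  P(A=0)·P(B=0) = 1/6 × 5/12 = 5/72, but P(A=0,B=0) = 1/6 ✗

No, A and B are not independent. Quantitatively, I(A;B) > 0:

H(A) = -[(1/6)·log₂(1/6) + (7/12)·log₂(7/12) + (1/4)·log₂(1/4)]
  = 0.4308 + 0.4536 + 0.5000
  = 1.3844 bits
H(B) = -[(5/12)·log₂(5/12) + (7/12)·log₂(7/12)]
  = 0.5263 + 0.4536
  = 0.9799 bits
H(A,B) = -[(1/6)·log₂(1/6) + (7/12)·log₂(7/12) + (1/4)·log₂(1/4)]
  = 0.4308 + 0.4536 + 0.5000
  = 1.3844 bits
I(A;B) = H(A) + H(B) - H(A,B) = 1.3844 + 0.9799 - 1.3844 = 0.9799 bits > 0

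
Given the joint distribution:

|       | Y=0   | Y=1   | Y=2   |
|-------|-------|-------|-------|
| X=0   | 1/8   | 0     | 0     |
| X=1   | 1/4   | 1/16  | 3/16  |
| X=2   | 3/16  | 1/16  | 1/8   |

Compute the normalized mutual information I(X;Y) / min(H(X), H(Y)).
Marginal P(X) (row sums):
  P(X=0) = 1/8 + 0 + 0 = 1/8
  P(X=1) = 1/4 + 1/16 + 3/16 = 1/2
  P(X=2) = 3/16 + 1/16 + 1/8 = 3/8
Marginal P(Y) (column sums):
  P(Y=0) = 1/8 + 1/4 + 3/16 = 9/16
  P(Y=1) = 0 + 1/16 + 1/16 = 1/8
  P(Y=2) = 0 + 3/16 + 1/8 = 5/16

H(X) = -[(1/8)·log₂(1/8) + (1/2)·log₂(1/2) + (3/8)·log₂(3/8)]
  = 0.3750 + 0.5000 + 0.5306
  = 1.4056 bits
H(Y) = -[(9/16)·log₂(9/16) + (1/8)·log₂(1/8) + (5/16)·log₂(5/16)]
  = 0.4669 + 0.3750 + 0.5244
  = 1.3663 bits
H(X,Y) = -[(1/8)·log₂(1/8) + (1/4)·log₂(1/4) + (1/16)·log₂(1/16) + (3/16)·log₂(3/16) + (3/16)·log₂(3/16) + (1/16)·log₂(1/16) + (1/8)·log₂(1/8)]
  = 0.3750 + 0.5000 + 0.2500 + 0.4528 + 0.4528 + 0.2500 + 0.3750
  = 2.6556 bits

I(X;Y) = H(X) + H(Y) - H(X,Y)
  = 1.4056 + 1.3663 - 2.6556
  = 0.1163 bits

min(H(X), H(Y)) = min(1.4056, 1.3663) = 1.3663 bits
Normalized MI = 0.1163 / 1.3663 = 0.0851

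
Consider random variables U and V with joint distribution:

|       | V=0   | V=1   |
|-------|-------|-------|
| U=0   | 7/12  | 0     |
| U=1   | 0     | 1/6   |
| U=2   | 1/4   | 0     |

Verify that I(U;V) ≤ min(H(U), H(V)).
Marginal P(U) (row sums):
  P(U=0) = 7/12 + 0 = 7/12
  P(U=1) = 0 + 1/6 = 1/6
  P(U=2) = 1/4 + 0 = 1/4
Marginal P(V) (column sums):
  P(V=0) = 7/12 + 0 + 1/4 = 5/6
  P(V=1) = 0 + 1/6 + 0 = 1/6

H(U) = -[(7/12)·log₂(7/12) + (1/6)·log₂(1/6) + (1/4)·log₂(1/4)]
  = 0.4536 + 0.4308 + 0.5000
  = 1.3844 bits
H(V) = -[(5/6)·log₂(5/6) + (1/6)·log₂(1/6)]
  = 0.2192 + 0.4308
  = 0.6500 bits
H(U,V) = -[(7/12)·log₂(7/12) + (1/6)·log₂(1/6) + (1/4)·log₂(1/4)]
  = 0.4536 + 0.4308 + 0.5000
  = 1.3844 bits

I(U;V) = H(U) + H(V) - H(U,V)
  = 1.3844 + 0.6500 - 1.3844
  = 0.6500 bits

min(H(U), H(V)) = min(1.3844, 0.6500) = 0.6500 bits
Since 0.6500 ≤ 0.6500, the bound is satisfied ✓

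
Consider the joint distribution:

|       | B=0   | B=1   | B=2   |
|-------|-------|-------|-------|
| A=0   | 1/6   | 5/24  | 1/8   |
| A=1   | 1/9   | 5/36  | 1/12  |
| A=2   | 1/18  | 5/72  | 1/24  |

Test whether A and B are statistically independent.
Marginal P(A) (row sums):
  P(A=0) = 1/6 + 5/24 + 1/8 = 1/2
  P(A=1) = 1/9 + 5/36 + 1/12 = 1/3
  P(A=2) = 1/18 + 5/72 + 1/24 = 1/6
Marginal P(B) (column sums):
  P(B=0) = 1/6 + 1/9 + 1/18 = 1/3
  P(B=1) = 5/24 + 5/36 + 5/72 = 5/12
  P(B=2) = 1/8 + 1/12 + 1/24 = 1/4

A and B are independent iff P(A=i,B=j) = P(A=i)·P(B=j) for every cell.
  P(A=0)·P(B=0) = 1/2 × 1/3 = 1/6 = P(A=0,B=0) ✓
  P(A=0)·P(B=1) = 1/2 × 5/12 = 5/24 = P(A=0,B=1) ✓
  P(A=0)·P(B=2) = 1/2 × 1/4 = 1/8 = P(A=0,B=2) ✓
  P(A=1)·P(B=0) = 1/3 × 1/3 = 1/9 = P(A=1,B=0) ✓
  P(A=1)·P(B=1) = 1/3 × 5/12 = 5/36 = P(A=1,B=1) ✓
  P(A=1)·P(B=2) = 1/3 × 1/4 = 1/12 = P(A=1,B=2) ✓
  P(A=2)·P(B=0) = 1/6 × 1/3 = 1/18 = P(A=2,B=0) ✓
  P(A=2)·P(B=1) = 1/6 × 5/12 = 5/72 = P(A=2,B=1) ✓
  P(A=2)·P(B=2) = 1/6 × 1/4 = 1/24 = P(A=2,B=2) ✓

Yes, A and B are independent: every cell factors, so I(A;B) = 0 bits.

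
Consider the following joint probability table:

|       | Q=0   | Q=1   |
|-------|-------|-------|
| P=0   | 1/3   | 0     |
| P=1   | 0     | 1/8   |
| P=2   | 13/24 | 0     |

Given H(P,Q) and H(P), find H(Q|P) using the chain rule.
From the chain rule: H(P,Q) = H(P) + H(Q|P)
Therefore: H(Q|P) = H(P,Q) - H(P)

H(P,Q) = -[(1/3)·log₂(1/3) + (1/8)·log₂(1/8) + (13/24)·log₂(13/24)]
  = 0.5283 + 0.3750 + 0.4791
  = 1.3824 bits
Marginal P(P) (row sums):
  P(P=0) = 1/3 + 0 = 1/3
  P(P=1) = 0 + 1/8 = 1/8
  P(P=2) = 13/24 + 0 = 13/24
H(P) = -[(1/3)·log₂(1/3) + (1/8)·log₂(1/8) + (13/24)·log₂(13/24)]
  = 0.5283 + 0.3750 + 0.4791
  = 1.3824 bits

H(Q|P) = 1.3824 - 1.3824 = 0.0000 bits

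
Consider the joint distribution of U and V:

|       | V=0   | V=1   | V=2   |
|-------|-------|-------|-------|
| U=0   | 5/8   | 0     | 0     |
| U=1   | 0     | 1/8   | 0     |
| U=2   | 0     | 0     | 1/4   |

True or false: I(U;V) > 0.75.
Marginal P(U) (row sums):
  P(U=0) = 5/8 + 0 + 0 = 5/8
  P(U=1) = 0 + 1/8 + 0 = 1/8
  P(U=2) = 0 + 0 + 1/4 = 1/4
Marginal P(V) (column sums):
  P(V=0) = 5/8 + 0 + 0 = 5/8
  P(V=1) = 0 + 1/8 + 0 = 1/8
  P(V=2) = 0 + 0 + 1/4 = 1/4

H(U) = -[(5/8)·log₂(5/8) + (1/8)·log₂(1/8) + (1/4)·log₂(1/4)]
  = 0.4238 + 0.3750 + 0.5000
  = 1.2988 bits
H(V) = -[(5/8)·log₂(5/8) + (1/8)·log₂(1/8) + (1/4)·log₂(1/4)]
  = 0.4238 + 0.3750 + 0.5000
  = 1.2988 bits
H(U,V) = -[(5/8)·log₂(5/8) + (1/8)·log₂(1/8) + (1/4)·log₂(1/4)]
  = 0.4238 + 0.3750 + 0.5000
  = 1.2988 bits

I(U;V) = H(U) + H(V) - H(U,V)
  = 1.2988 + 1.2988 - 1.2988
  = 1.2988 bits

True. I(U;V) = 1.2988 bits, which is > 0.75 bits.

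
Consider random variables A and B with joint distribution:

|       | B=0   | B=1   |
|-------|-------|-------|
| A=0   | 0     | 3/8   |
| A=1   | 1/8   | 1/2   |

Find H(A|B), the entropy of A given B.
Marginal P(B) (column sums):
  P(B=0) = 0 + 1/8 = 1/8
  P(B=1) = 3/8 + 1/2 = 7/8

H(A|B) = -Σ P(A,B)·log₂ P(A|B), where P(A|B) = P(A,B) / P(B)
  (cells with P(A,B) = 0 contribute 0)
  (A=0,B=1): P(A|B) = (3/8)/(7/8) = 3/7;  -(3/8)·log₂(3/7) = 0.4584
  (A=1,B=0): P(A|B) = (1/8)/(1/8) = 1;  -(1/8)·log₂(1) = 0.0000
  (A=1,B=1): P(A|B) = (1/2)/(7/8) = 4/7;  -(1/2)·log₂(4/7) = 0.4037
H(A|B) = 0.4584 + 0.0000 + 0.4037
  = 0.8621 bits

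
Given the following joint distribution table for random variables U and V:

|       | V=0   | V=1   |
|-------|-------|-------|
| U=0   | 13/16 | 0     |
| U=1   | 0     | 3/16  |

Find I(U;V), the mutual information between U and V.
Marginal P(U) (row sums):
  P(U=0) = 13/16 + 0 = 13/16
  P(U=1) = 0 + 3/16 = 3/16
Marginal P(V) (column sums):
  P(V=0) = 13/16 + 0 = 13/16
  P(V=1) = 0 + 3/16 = 3/16

H(U) = -[(13/16)·log₂(13/16) + (3/16)·log₂(3/16)]
  = 0.2434 + 0.4528
  = 0.6962 bits
H(V) = -[(13/16)·log₂(13/16) + (3/16)·log₂(3/16)]
  = 0.2434 + 0.4528
  = 0.6962 bits
H(U,V) = -[(13/16)·log₂(13/16) + (3/16)·log₂(3/16)]
  = 0.2434 + 0.4528
  = 0.6962 bits

I(U;V) = H(U) + H(V) - H(U,V)
  = 0.6962 + 0.6962 - 0.6962
  = 0.6962 bits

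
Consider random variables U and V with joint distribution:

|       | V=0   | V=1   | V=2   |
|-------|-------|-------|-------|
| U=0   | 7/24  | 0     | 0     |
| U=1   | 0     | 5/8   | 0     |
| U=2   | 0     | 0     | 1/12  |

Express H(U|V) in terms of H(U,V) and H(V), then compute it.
H(U|V) = H(U,V) - H(V)

Marginal P(V) (column sums):
  P(V=0) = 7/24 + 0 + 0 = 7/24
  P(V=1) = 0 + 5/8 + 0 = 5/8
  P(V=2) = 0 + 0 + 1/12 = 1/12

H(U,V) = -[(7/24)·log₂(7/24) + (5/8)·log₂(5/8) + (1/12)·log₂(1/12)]
  = 0.5185 + 0.4238 + 0.2987
  = 1.2410 bits
H(V) = -[(7/24)·log₂(7/24) + (5/8)·log₂(5/8) + (1/12)·log₂(1/12)]
  = 0.5185 + 0.4238 + 0.2987
  = 1.2410 bits

H(U|V) = 1.2410 - 1.2410 = 0.0000 bits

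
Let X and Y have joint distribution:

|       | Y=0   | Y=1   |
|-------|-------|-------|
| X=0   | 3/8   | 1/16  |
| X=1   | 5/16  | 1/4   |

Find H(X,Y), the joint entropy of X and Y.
H(X,Y) = -Σ P(X,Y) log₂ P(X,Y), summed over the non-zero cells:
H(X,Y) = -[(3/8)·log₂(3/8) + (1/16)·log₂(1/16) + (5/16)·log₂(5/16) + (1/4)·log₂(1/4)]
  = 0.5306 + 0.2500 + 0.5244 + 0.5000
  = 1.8050 bits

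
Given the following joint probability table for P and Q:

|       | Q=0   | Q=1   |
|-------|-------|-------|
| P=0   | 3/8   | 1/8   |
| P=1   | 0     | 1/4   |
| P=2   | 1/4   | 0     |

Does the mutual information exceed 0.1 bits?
Marginal P(P) (row sums):
  P(P=0) = 3/8 + 1/8 = 1/2
  P(P=1) = 0 + 1/4 = 1/4
  P(P=2) = 1/4 + 0 = 1/4
Marginal P(Q) (column sums):
  P(Q=0) = 3/8 + 0 + 1/4 = 5/8
  P(Q=1) = 1/8 + 1/4 + 0 = 3/8

H(P) = -[(1/2)·log₂(1/2) + (1/4)·log₂(1/4) + (1/4)·log₂(1/4)]
  = 0.5000 + 0.5000 + 0.5000
  = 1.5000 bits
H(Q) = -[(5/8)·log₂(5/8) + (3/8)·log₂(3/8)]
  = 0.4238 + 0.5306
  = 0.9544 bits
H(P,Q) = -[(3/8)·log₂(3/8) + (1/8)·log₂(1/8) + (1/4)·log₂(1/4) + (1/4)·log₂(1/4)]
  = 0.5306 + 0.3750 + 0.5000 + 0.5000
  = 1.9056 bits

I(P;Q) = H(P) + H(Q) - H(P,Q)
  = 1.5000 + 0.9544 - 1.9056
  = 0.5488 bits

Yes. I(P;Q) = 0.5488 bits, which is > 0.1 bits.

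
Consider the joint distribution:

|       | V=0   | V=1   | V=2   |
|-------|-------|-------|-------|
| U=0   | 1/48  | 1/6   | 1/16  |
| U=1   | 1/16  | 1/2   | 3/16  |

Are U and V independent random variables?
Marginal P(U) (row sums):
  P(U=0) = 1/48 + 1/6 + 1/16 = 1/4
  P(U=1) = 1/16 + 1/2 + 3/16 = 3/4
Marginal P(V) (column sums):
  P(V=0) = 1/48 + 1/16 = 1/12
  P(V=1) = 1/6 + 1/2 = 2/3
  P(V=2) = 1/16 + 3/16 = 1/4

U and V are independent iff P(U=i,V=j) = P(U=i)·P(V=j) for every cell.
  P(U=0)·P(V=0) = 1/4 × 1/12 = 1/48 = P(U=0,V=0) ✓
  P(U=0)·P(V=1) = 1/4 × 2/3 = 1/6 = P(U=0,V=1) ✓
  P(U=0)·P(V=2) = 1/4 × 1/4 = 1/16 = P(U=0,V=2) ✓
  P(U=1)·P(V=0) = 3/4 × 1/12 = 1/16 = P(U=1,V=0) ✓
  P(U=1)·P(V=1) = 3/4 × 2/3 = 1/2 = P(U=1,V=1) ✓
  P(U=1)·P(V=2) = 3/4 × 1/4 = 3/16 = P(U=1,V=2) ✓

Yes, U and V are independent: every cell factors, so I(U;V) = 0 bits.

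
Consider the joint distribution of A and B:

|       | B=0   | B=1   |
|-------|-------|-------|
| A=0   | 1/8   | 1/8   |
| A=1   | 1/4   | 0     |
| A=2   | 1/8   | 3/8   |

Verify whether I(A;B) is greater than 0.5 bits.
Marginal P(A) (row sums):
  P(A=0) = 1/8 + 1/8 = 1/4
  P(A=1) = 1/4 + 0 = 1/4
  P(A=2) = 1/8 + 3/8 = 1/2
Marginal P(B) (column sums):
  P(B=0) = 1/8 + 1/4 + 1/8 = 1/2
  P(B=1) = 1/8 + 0 + 3/8 = 1/2

H(A) = -[(1/4)·log₂(1/4) + (1/4)·log₂(1/4) + (1/2)·log₂(1/2)]
  = 0.5000 + 0.5000 + 0.5000
  = 1.5000 bits
H(B) = -[(1/2)·log₂(1/2) + (1/2)·log₂(1/2)]
  = 0.5000 + 0.5000
  = 1.0000 bits
H(A,B) = -[(1/8)·log₂(1/8) + (1/8)·log₂(1/8) + (1/4)·log₂(1/4) + (1/8)·log₂(1/8) + (3/8)·log₂(3/8)]
  = 0.3750 + 0.3750 + 0.5000 + 0.3750 + 0.5306
  = 2.1556 bits

I(A;B) = H(A) + H(B) - H(A,B)
  = 1.5000 + 1.0000 - 2.1556
  = 0.3444 bits

No. I(A;B) = 0.3444 bits, which is ≤ 0.5 bits.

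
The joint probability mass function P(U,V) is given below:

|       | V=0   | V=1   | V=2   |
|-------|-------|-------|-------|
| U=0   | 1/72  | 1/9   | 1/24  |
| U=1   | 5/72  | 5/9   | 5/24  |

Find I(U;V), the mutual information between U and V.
Marginal P(U) (row sums):
  P(U=0) = 1/72 + 1/9 + 1/24 = 1/6
  P(U=1) = 5/72 + 5/9 + 5/24 = 5/6
Marginal P(V) (column sums):
  P(V=0) = 1/72 + 5/72 = 1/12
  P(V=1) = 1/9 + 5/9 = 2/3
  P(V=2) = 1/24 + 5/24 = 1/4

H(U) = -[(1/6)·log₂(1/6) + (5/6)·log₂(5/6)]
  = 0.4308 + 0.2192
  = 0.6500 bits
H(V) = -[(1/12)·log₂(1/12) + (2/3)·log₂(2/3) + (1/4)·log₂(1/4)]
  = 0.2987 + 0.3900 + 0.5000
  = 1.1887 bits
H(U,V) = -[(1/72)·log₂(1/72) + (1/9)·log₂(1/9) + (1/24)·log₂(1/24) + (5/72)·log₂(5/72) + (5/9)·log₂(5/9) + (5/24)·log₂(5/24)]
  = 0.0857 + 0.3522 + 0.1910 + 0.2672 + 0.4711 + 0.4715
  = 1.8387 bits

I(U;V) = H(U) + H(V) - H(U,V)
  = 0.6500 + 1.1887 - 1.8387
  = 0.0000 bits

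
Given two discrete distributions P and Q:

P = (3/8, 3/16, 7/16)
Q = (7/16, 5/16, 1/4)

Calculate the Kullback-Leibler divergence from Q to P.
D(P||Q) = Σ P(i) log₂(P(i)/Q(i))
  i=0: (3/8) × log₂((3/8)/(7/16)) = (3/8) × log₂(6/7) = -0.0834
  i=1: (3/16) × log₂((3/16)/(5/16)) = (3/16) × log₂(3/5) = -0.1382
  i=2: (7/16) × log₂((7/16)/(1/4)) = (7/16) × log₂(7/4) = 0.3532
D(P||Q) = -0.0834 - 0.1382 + 0.3532
  = 0.1316 bits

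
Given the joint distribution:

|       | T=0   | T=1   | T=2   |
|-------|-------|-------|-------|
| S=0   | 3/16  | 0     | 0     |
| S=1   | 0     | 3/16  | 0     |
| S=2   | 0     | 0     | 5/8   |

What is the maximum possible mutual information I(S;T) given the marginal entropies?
The upper bound on mutual information is I(S;T) ≤ min(H(S), H(T)).

Marginal P(S) (row sums):
  P(S=0) = 3/16 + 0 + 0 = 3/16
  P(S=1) = 0 + 3/16 + 0 = 3/16
  P(S=2) = 0 + 0 + 5/8 = 5/8
Marginal P(T) (column sums):
  P(T=0) = 3/16 + 0 + 0 = 3/16
  P(T=1) = 0 + 3/16 + 0 = 3/16
  P(T=2) = 0 + 0 + 5/8 = 5/8

H(S) = -[(3/16)·log₂(3/16) + (3/16)·log₂(3/16) + (5/8)·log₂(5/8)]
  = 0.4528 + 0.4528 + 0.4238
  = 1.3294 bits
H(T) = -[(3/16)·log₂(3/16) + (3/16)·log₂(3/16) + (5/8)·log₂(5/8)]
  = 0.4528 + 0.4528 + 0.4238
  = 1.3294 bits

Maximum possible I(S;T) = min(1.3294, 1.3294) = 1.3294 bits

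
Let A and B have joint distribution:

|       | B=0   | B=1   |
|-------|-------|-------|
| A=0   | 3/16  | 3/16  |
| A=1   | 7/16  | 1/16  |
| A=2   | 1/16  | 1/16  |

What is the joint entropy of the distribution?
H(A,B) = -Σ P(A,B) log₂ P(A,B), summed over the non-zero cells:
H(A,B) = -[(3/16)·log₂(3/16) + (3/16)·log₂(3/16) + (7/16)·log₂(7/16) + (1/16)·log₂(1/16) + (1/16)·log₂(1/16) + (1/16)·log₂(1/16)]
  = 0.4528 + 0.4528 + 0.5218 + 0.2500 + 0.2500 + 0.2500
  = 2.1774 bits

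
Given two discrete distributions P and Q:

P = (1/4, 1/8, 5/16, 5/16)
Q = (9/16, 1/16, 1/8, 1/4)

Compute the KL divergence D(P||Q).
D(P||Q) = Σ P(i) log₂(P(i)/Q(i))
  i=0: (1/4) × log₂((1/4)/(9/16)) = (1/4) × log₂(4/9) = -0.2925
  i=1: (1/8) × log₂((1/8)/(1/16)) = (1/8) × log₂(2) = 0.1250
  i=2: (5/16) × log₂((5/16)/(1/8)) = (5/16) × log₂(5/2) = 0.4131
  i=3: (5/16) × log₂((5/16)/(1/4)) = (5/16) × log₂(5/4) = 0.1006
D(P||Q) = -0.2925 + 0.1250 + 0.4131 + 0.1006
  = 0.3462 bits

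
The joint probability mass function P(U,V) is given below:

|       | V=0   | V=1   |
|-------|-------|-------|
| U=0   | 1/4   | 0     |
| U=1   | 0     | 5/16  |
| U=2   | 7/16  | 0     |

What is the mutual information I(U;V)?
Marginal P(U) (row sums):
  P(U=0) = 1/4 + 0 = 1/4
  P(U=1) = 0 + 5/16 = 5/16
  P(U=2) = 7/16 + 0 = 7/16
Marginal P(V) (column sums):
  P(V=0) = 1/4 + 0 + 7/16 = 11/16
  P(V=1) = 0 + 5/16 + 0 = 5/16

H(U) = -[(1/4)·log₂(1/4) + (5/16)·log₂(5/16) + (7/16)·log₂(7/16)]
  = 0.5000 + 0.5244 + 0.5218
  = 1.5462 bits
H(V) = -[(11/16)·log₂(11/16) + (5/16)·log₂(5/16)]
  = 0.3716 + 0.5244
  = 0.8960 bits
H(U,V) = -[(1/4)·log₂(1/4) + (5/16)·log₂(5/16) + (7/16)·log₂(7/16)]
  = 0.5000 + 0.5244 + 0.5218
  = 1.5462 bits

I(U;V) = H(U) + H(V) - H(U,V)
  = 1.5462 + 0.8960 - 1.5462
  = 0.8960 bits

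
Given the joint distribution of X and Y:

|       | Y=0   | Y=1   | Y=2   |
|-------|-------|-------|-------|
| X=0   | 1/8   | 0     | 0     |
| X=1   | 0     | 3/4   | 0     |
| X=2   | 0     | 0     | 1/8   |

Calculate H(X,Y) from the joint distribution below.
H(X,Y) = -Σ P(X,Y) log₂ P(X,Y), summed over the non-zero cells:
H(X,Y) = -[(1/8)·log₂(1/8) + (3/4)·log₂(3/4) + (1/8)·log₂(1/8)]
  = 0.3750 + 0.3113 + 0.3750
  = 1.0613 bits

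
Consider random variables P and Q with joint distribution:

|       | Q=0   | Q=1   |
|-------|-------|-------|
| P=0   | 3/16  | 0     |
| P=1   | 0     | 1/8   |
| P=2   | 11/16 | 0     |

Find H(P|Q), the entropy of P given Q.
Marginal P(Q) (column sums):
  P(Q=0) = 3/16 + 0 + 11/16 = 7/8
  P(Q=1) = 0 + 1/8 + 0 = 1/8

H(P|Q) = -Σ P(P,Q)·log₂ P(P|Q), where P(P|Q) = P(P,Q) / P(Q)
  (cells with P(P,Q) = 0 contribute 0)
  (P=0,Q=0): P(P|Q) = (3/16)/(7/8) = 3/14;  -(3/16)·log₂(3/14) = 0.4167
  (P=1,Q=1): P(P|Q) = (1/8)/(1/8) = 1;  -(1/8)·log₂(1) = 0.0000
  (P=2,Q=0): P(P|Q) = (11/16)/(7/8) = 11/14;  -(11/16)·log₂(11/14) = 0.2392
H(P|Q) = 0.4167 + 0.0000 + 0.2392
  = 0.6559 bits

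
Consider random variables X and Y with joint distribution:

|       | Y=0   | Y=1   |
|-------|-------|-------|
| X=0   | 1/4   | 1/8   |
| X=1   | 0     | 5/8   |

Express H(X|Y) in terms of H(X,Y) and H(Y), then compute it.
H(X|Y) = H(X,Y) - H(Y)

Marginal P(Y) (column sums):
  P(Y=0) = 1/4 + 0 = 1/4
  P(Y=1) = 1/8 + 5/8 = 3/4

H(X,Y) = -[(1/4)·log₂(1/4) + (1/8)·log₂(1/8) + (5/8)·log₂(5/8)]
  = 0.5000 + 0.3750 + 0.4238
  = 1.2988 bits
H(Y) = -[(1/4)·log₂(1/4) + (3/4)·log₂(3/4)]
  = 0.5000 + 0.3113
  = 0.8113 bits

H(X|Y) = 1.2988 - 0.8113 = 0.4875 bits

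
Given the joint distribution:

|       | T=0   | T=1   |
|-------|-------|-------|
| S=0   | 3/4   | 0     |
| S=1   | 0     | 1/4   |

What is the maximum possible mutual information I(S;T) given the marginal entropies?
The upper bound on mutual information is I(S;T) ≤ min(H(S), H(T)).

Marginal P(S) (row sums):
  P(S=0) = 3/4 + 0 = 3/4
  P(S=1) = 0 + 1/4 = 1/4
Marginal P(T) (column sums):
  P(T=0) = 3/4 + 0 = 3/4
  P(T=1) = 0 + 1/4 = 1/4

H(S) = -[(3/4)·log₂(3/4) + (1/4)·log₂(1/4)]
  = 0.3113 + 0.5000
  = 0.8113 bits
H(T) = -[(3/4)·log₂(3/4) + (1/4)·log₂(1/4)]
  = 0.3113 + 0.5000
  = 0.8113 bits

Maximum possible I(S;T) = min(0.8113, 0.8113) = 0.8113 bits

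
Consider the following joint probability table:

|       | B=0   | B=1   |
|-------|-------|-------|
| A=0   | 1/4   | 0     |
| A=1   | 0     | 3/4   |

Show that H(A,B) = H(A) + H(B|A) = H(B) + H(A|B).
Marginal P(A) (row sums):
  P(A=0) = 1/4 + 0 = 1/4
  P(A=1) = 0 + 3/4 = 3/4
Marginal P(B) (column sums):
  P(B=0) = 1/4 + 0 = 1/4
  P(B=1) = 0 + 3/4 = 3/4

Decomposition 1: H(A) + H(B|A)
H(A) = -[(1/4)·log₂(1/4) + (3/4)·log₂(3/4)]
  = 0.5000 + 0.3113
  = 0.8113 bits
H(B|A) = -Σ P(A,B)·log₂ P(B|A), where P(B|A) = P(A,B) / P(A)
  (cells with P(A,B) = 0 contribute 0)
  (A=0,B=0): P(B|A) = (1/4)/(1/4) = 1;  -(1/4)·log₂(1) = 0.0000
  (A=1,B=1): P(B|A) = (3/4)/(3/4) = 1;  -(3/4)·log₂(1) = 0.0000
H(B|A) = 0.0000 + 0.0000
  = 0.0000 bits
H(A) + H(B|A) = 0.8113 + 0.0000 = 0.8113 bits

Decomposition 2: H(B) + H(A|B)
H(B) = -[(1/4)·log₂(1/4) + (3/4)·log₂(3/4)]
  = 0.5000 + 0.3113
  = 0.8113 bits
H(A|B) = -Σ P(A,B)·log₂ P(A|B), where P(A|B) = P(A,B) / P(B)
  (cells with P(A,B) = 0 contribute 0)
  (A=0,B=0): P(A|B) = (1/4)/(1/4) = 1;  -(1/4)·log₂(1) = 0.0000
  (A=1,B=1): P(A|B) = (3/4)/(3/4) = 1;  -(3/4)·log₂(1) = 0.0000
H(A|B) = 0.0000 + 0.0000
  = 0.0000 bits
H(B) + H(A|B) = 0.8113 + 0.0000 = 0.8113 bits

Direct computation of the joint entropy:
H(A,B) = -[(1/4)·log₂(1/4) + (3/4)·log₂(3/4)]
  = 0.5000 + 0.3113
  = 0.8113 bits

All three agree: H(A,B) = 0.8113 bits ✓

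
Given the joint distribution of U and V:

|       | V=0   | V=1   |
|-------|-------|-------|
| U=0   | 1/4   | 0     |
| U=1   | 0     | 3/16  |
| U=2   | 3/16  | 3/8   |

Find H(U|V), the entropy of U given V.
Marginal P(V) (column sums):
  P(V=0) = 1/4 + 0 + 3/16 = 7/16
  P(V=1) = 0 + 3/16 + 3/8 = 9/16

H(U|V) = -Σ P(U,V)·log₂ P(U|V), where P(U|V) = P(U,V) / P(V)
  (cells with P(U,V) = 0 contribute 0)
  (U=0,V=0): P(U|V) = (1/4)/(7/16) = 4/7;  -(1/4)·log₂(4/7) = 0.2018
  (U=1,V=1): P(U|V) = (3/16)/(9/16) = 1/3;  -(3/16)·log₂(1/3) = 0.2972
  (U=2,V=0): P(U|V) = (3/16)/(7/16) = 3/7;  -(3/16)·log₂(3/7) = 0.2292
  (U=2,V=1): P(U|V) = (3/8)/(9/16) = 2/3;  -(3/8)·log₂(2/3) = 0.2194
H(U|V) = 0.2018 + 0.2972 + 0.2292 + 0.2194
  = 0.9476 bits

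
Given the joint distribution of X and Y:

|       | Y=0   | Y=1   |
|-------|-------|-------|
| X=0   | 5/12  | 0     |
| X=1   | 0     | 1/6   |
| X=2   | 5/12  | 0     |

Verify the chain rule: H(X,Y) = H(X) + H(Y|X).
Left side:
H(X,Y) = -[(5/12)·log₂(5/12) + (1/6)·log₂(1/6) + (5/12)·log₂(5/12)]
  = 0.5263 + 0.4308 + 0.5263
  = 1.4834 bits

Right side:
Marginal P(X) (row sums):
  P(X=0) = 5/12 + 0 = 5/12
  P(X=1) = 0 + 1/6 = 1/6
  P(X=2) = 5/12 + 0 = 5/12
H(X) = -[(5/12)·log₂(5/12) + (1/6)·log₂(1/6) + (5/12)·log₂(5/12)]
  = 0.5263 + 0.4308 + 0.5263
  = 1.4834 bits
H(Y|X) = -Σ P(X,Y)·log₂ P(Y|X), where P(Y|X) = P(X,Y) / P(X)
  (cells with P(X,Y) = 0 contribute 0)
  (X=0,Y=0): P(Y|X) = (5/12)/(5/12) = 1;  -(5/12)·log₂(1) = 0.0000
  (X=1,Y=1): P(Y|X) = (1/6)/(1/6) = 1;  -(1/6)·log₂(1) = 0.0000
  (X=2,Y=0): P(Y|X) = (5/12)/(5/12) = 1;  -(5/12)·log₂(1) = 0.0000
H(Y|X) = 0.0000 + 0.0000 + 0.0000
  = 0.0000 bits
H(X) + H(Y|X) = 1.4834 + 0.0000 = 1.4834 bits

Both sides equal 1.4834 bits, so the chain rule holds ✓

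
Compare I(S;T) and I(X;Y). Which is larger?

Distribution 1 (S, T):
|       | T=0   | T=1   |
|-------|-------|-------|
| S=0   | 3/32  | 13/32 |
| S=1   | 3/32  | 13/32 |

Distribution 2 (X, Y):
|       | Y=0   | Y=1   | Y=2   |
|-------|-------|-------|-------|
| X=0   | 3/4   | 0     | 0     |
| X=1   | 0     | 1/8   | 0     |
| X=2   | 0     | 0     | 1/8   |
Distribution 1 (S, T):
Marginal P(S) (row sums):
  P(S=0) = 3/32 + 13/32 = 1/2
  P(S=1) = 3/32 + 13/32 = 1/2
Marginal P(T) (column sums):
  P(T=0) = 3/32 + 3/32 = 3/16
  P(T=1) = 13/32 + 13/32 = 13/16

H(S) = -[(1/2)·log₂(1/2) + (1/2)·log₂(1/2)]
  = 0.5000 + 0.5000
  = 1.0000 bits
H(T) = -[(3/16)·log₂(3/16) + (13/16)·log₂(13/16)]
  = 0.4528 + 0.2434
  = 0.6962 bits
H(S,T) = -[(3/32)·log₂(3/32) + (13/32)·log₂(13/32) + (3/32)·log₂(3/32) + (13/32)·log₂(13/32)]
  = 0.3202 + 0.5279 + 0.3202 + 0.5279
  = 1.6962 bits

I(S;T) = H(S) + H(T) - H(S,T)
  = 1.0000 + 0.6962 - 1.6962
  = 0.0000 bits

Distribution 2 (X, Y):
Marginal P(X) (row sums):
  P(X=0) = 3/4 + 0 + 0 = 3/4
  P(X=1) = 0 + 1/8 + 0 = 1/8
  P(X=2) = 0 + 0 + 1/8 = 1/8
Marginal P(Y) (column sums):
  P(Y=0) = 3/4 + 0 + 0 = 3/4
  P(Y=1) = 0 + 1/8 + 0 = 1/8
  P(Y=2) = 0 + 0 + 1/8 = 1/8

H(X) = -[(3/4)·log₂(3/4) + (1/8)·log₂(1/8) + (1/8)·log₂(1/8)]
  = 0.3113 + 0.3750 + 0.3750
  = 1.0613 bits
H(Y) = -[(3/4)·log₂(3/4) + (1/8)·log₂(1/8) + (1/8)·log₂(1/8)]
  = 0.3113 + 0.3750 + 0.3750
  = 1.0613 bits
H(X,Y) = -[(3/4)·log₂(3/4) + (1/8)·log₂(1/8) + (1/8)·log₂(1/8)]
  = 0.3113 + 0.3750 + 0.3750
  = 1.0613 bits

I(X;Y) = H(X) + H(Y) - H(X,Y)
  = 1.0613 + 1.0613 - 1.0613
  = 1.0613 bits

I(X;Y) = 1.0613 bits > I(S;T) = 0.0000 bits, so (X, Y) has the higher mutual information (stronger dependence).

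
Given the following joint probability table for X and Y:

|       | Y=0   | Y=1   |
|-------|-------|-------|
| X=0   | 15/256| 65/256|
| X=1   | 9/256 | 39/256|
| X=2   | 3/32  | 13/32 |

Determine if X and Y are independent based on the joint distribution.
Marginal P(X) (row sums):
  P(X=0) = 15/256 + 65/256 = 5/16
  P(X=1) = 9/256 + 39/256 = 3/16
  P(X=2) = 3/32 + 13/32 = 1/2
Marginal P(Y) (column sums):
  P(Y=0) = 15/256 + 9/256 + 3/32 = 3/16
  P(Y=1) = 65/256 + 39/256 + 13/32 = 13/16

X and Y are independent iff P(X=i,Y=j) = P(X=i)·P(Y=j) for every cell.
  P(X=0)·P(Y=0) = 5/16 × 3/16 = 15/256 = P(X=0,Y=0) ✓
  P(X=0)·P(Y=1) = 5/16 × 13/16 = 65/256 = P(X=0,Y=1) ✓
  P(X=1)·P(Y=0) = 3/16 × 3/16 = 9/256 = P(X=1,Y=0) ✓
  P(X=1)·P(Y=1) = 3/16 × 13/16 = 39/256 = P(X=1,Y=1) ✓
  P(X=2)·P(Y=0) = 1/2 × 3/16 = 3/32 = P(X=2,Y=0) ✓
  P(X=2)·P(Y=1) = 1/2 × 13/16 = 13/32 = P(X=2,Y=1) ✓

Yes, X and Y are independent: every cell factors, so I(X;Y) = 0 bits.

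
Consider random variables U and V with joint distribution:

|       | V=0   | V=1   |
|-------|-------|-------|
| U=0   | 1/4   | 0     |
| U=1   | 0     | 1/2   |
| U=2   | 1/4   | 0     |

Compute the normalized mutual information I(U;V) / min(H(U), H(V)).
Marginal P(U) (row sums):
  P(U=0) = 1/4 + 0 = 1/4
  P(U=1) = 0 + 1/2 = 1/2
  P(U=2) = 1/4 + 0 = 1/4
Marginal P(V) (column sums):
  P(V=0) = 1/4 + 0 + 1/4 = 1/2
  P(V=1) = 0 + 1/2 + 0 = 1/2

H(U) = -[(1/4)·log₂(1/4) + (1/2)·log₂(1/2) + (1/4)·log₂(1/4)]
  = 0.5000 + 0.5000 + 0.5000
  = 1.5000 bits
H(V) = -[(1/2)·log₂(1/2) + (1/2)·log₂(1/2)]
  = 0.5000 + 0.5000
  = 1.0000 bits
H(U,V) = -[(1/4)·log₂(1/4) + (1/2)·log₂(1/2) + (1/4)·log₂(1/4)]
  = 0.5000 + 0.5000 + 0.5000
  = 1.5000 bits

I(U;V) = H(U) + H(V) - H(U,V)
  = 1.5000 + 1.0000 - 1.5000
  = 1.0000 bits

min(H(U), H(V)) = min(1.5000, 1.0000) = 1.0000 bits
Normalized MI = 1.0000 / 1.0000 = 1.0000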